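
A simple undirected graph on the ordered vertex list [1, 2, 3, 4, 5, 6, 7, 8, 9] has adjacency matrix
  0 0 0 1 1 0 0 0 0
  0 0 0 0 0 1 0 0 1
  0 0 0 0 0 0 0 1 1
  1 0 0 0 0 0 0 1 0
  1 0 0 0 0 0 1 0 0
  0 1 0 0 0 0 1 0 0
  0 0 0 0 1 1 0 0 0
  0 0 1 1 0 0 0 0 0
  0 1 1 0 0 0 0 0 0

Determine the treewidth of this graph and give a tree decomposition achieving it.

Each bag holds 3 vertices, so the decomposition has width 2, which upper-bounds the treewidth. For the lower bound, G contains the cycle 3–9–2–6–7–5–1–4–8–3, so G is not a forest; only forests have treewidth ≤ 1, hence tw(G) ≥ 2. Therefore the treewidth is 2.

Treewidth 2.
One optimal decomposition is:
Bags: B1 = {2, 3, 9}  B2 = {2, 3, 6}  B3 = {3, 6, 7}  B4 = {3, 5, 7}  B5 = {1, 3, 5}  B6 = {1, 3, 4}  B7 = {3, 4, 8}
Tree: B1–B2, B2–B3, B3–B4, B4–B5, B5–B6, B6–B7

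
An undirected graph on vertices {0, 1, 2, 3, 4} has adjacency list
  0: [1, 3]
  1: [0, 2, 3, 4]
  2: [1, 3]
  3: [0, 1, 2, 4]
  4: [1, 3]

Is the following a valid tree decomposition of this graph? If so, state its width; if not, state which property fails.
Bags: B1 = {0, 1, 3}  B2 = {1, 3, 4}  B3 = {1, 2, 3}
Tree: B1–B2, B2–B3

Checking the three conditions: (i) the bags cover all of {0, 1, 2, 3, 4}; (ii) for each edge, some bag contains both endpoints; (iii) the bags containing any fixed vertex form a subtree. All hold, so the decomposition is valid with width 3 − 1 = 2.

Yes; width 2.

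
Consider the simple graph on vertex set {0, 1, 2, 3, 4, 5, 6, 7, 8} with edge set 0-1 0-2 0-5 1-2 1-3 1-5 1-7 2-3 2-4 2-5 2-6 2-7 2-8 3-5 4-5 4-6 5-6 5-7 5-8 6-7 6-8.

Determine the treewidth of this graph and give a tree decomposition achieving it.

Each bag holds 4 vertices, so the decomposition has width 3, which upper-bounds the treewidth. On the other hand G contains the 4-clique {2, 5, 6, 8}. A clique must lie in a single bag of any decomposition, so no decomposition can have width below 3. Combining the bounds, tw(G) = 3.

Treewidth 3.
One such decomposition:
Bags: B1 = {2, 5, 6, 7}  B2 = {2, 4, 5, 6}  B3 = {1, 2, 5, 7}  B4 = {0, 1, 2, 5}  B5 = {2, 5, 6, 8}  B6 = {1, 2, 3, 5}
Tree: B1–B2, B1–B3, B3–B4, B1–B5, B4–B6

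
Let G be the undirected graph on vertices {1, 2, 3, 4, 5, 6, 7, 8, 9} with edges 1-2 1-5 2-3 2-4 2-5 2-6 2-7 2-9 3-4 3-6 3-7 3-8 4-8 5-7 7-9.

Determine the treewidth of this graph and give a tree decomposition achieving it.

Each bag holds 3 vertices, so the decomposition has width 2, which upper-bounds the treewidth. On the other hand G contains the 3-clique {3, 4, 8}. A clique must lie in a single bag of any decomposition, so no decomposition can have width below 2. Hence tw(G) = 2 exactly.

Treewidth 2.
Bags: B1 = {2, 7, 9}  B2 = {2, 3, 7}  B3 = {2, 3, 4}  B4 = {2, 3, 6}  B5 = {3, 4, 8}  B6 = {2, 5, 7}  B7 = {1, 2, 5}
Tree: B1–B2, B2–B3, B3–B4, B3–B5, B1–B6, B6–B7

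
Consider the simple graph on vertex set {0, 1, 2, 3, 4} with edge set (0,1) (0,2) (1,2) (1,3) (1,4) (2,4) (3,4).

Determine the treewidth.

2

A width-2 tree decomposition is:
Bags: B1 = {0, 1, 2}  B2 = {1, 2, 4}  B3 = {1, 3, 4}
Tree: B1–B2, B2–B3
Every bag has size at most 3, so the width is 3 − 1 = 2 and tw(G) ≤ 2. Conversely, {0, 1, 2} is a clique of size 3, and the vertices of any clique must share a bag in every tree decomposition; so some bag has ≥ 3 vertices and tw(G) ≥ 2. Therefore the treewidth is 2.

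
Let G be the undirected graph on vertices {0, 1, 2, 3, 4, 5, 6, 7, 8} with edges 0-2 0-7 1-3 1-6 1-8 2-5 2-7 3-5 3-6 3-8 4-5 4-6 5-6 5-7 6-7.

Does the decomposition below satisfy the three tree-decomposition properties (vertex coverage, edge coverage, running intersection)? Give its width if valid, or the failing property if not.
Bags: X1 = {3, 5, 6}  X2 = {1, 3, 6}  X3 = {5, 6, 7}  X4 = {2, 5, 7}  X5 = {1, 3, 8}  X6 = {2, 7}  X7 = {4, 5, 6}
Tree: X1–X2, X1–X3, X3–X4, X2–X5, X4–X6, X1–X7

A tree decomposition must satisfy three properties: every vertex lies in some bag; for every edge, both endpoints lie together in some bag; and for every vertex, the bags containing it form a connected subtree. Here vertex 0 appears in no bag, so the decomposition is invalid.

No — vertex 0 appears in no bag.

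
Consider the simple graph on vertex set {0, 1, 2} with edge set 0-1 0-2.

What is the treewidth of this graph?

A width-1 tree decomposition is:
Bags: B1 = {0, 2}  B2 = {0, 1}
Tree: B1–B2
The largest bag has 2 vertices, giving width 1; this decomposition certifies tw(G) ≤ 1. Any graph with an edge has treewidth ≥ 1, and G has the edge 0–2. The upper and lower bounds meet at 1, so that is the treewidth.

1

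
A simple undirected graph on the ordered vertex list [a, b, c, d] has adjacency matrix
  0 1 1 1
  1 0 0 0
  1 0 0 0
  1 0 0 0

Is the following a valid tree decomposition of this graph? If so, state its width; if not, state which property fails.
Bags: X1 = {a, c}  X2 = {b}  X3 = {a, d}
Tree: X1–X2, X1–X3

A tree decomposition must satisfy three properties: every vertex lies in some bag; for every edge, both endpoints lie together in some bag; and for every vertex, the bags containing it form a connected subtree. Here edge (a,b) lies in no bag, so the decomposition is invalid.

No — edge (a,b) lies in no bag.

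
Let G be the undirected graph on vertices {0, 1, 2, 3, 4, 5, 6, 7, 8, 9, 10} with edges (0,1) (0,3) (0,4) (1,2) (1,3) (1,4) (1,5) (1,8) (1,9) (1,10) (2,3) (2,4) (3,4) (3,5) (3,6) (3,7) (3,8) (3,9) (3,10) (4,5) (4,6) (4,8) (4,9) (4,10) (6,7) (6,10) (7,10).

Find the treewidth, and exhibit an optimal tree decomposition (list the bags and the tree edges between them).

Every bag has size at most 4, so the width is 4 − 1 = 3 and tw(G) ≤ 3. For the lower bound, the 4 vertices {0, 1, 3, 4} are pairwise adjacent, and any tree decomposition puts a clique entirely inside one bag — forcing width ≥ 3. The upper and lower bounds meet at 3, so that is the treewidth.

Treewidth 3.
One optimal decomposition is:
Bags: B1 = {1, 2, 3, 4}  B2 = {1, 3, 4, 8}  B3 = {1, 3, 4, 10}  B4 = {0, 1, 3, 4}  B5 = {3, 4, 6, 10}  B6 = {1, 3, 4, 5}  B7 = {3, 6, 7, 10}  B8 = {1, 3, 4, 9}
Tree: B1–B2, B2–B3, B3–B4, B3–B5, B2–B6, B5–B7, B4–B8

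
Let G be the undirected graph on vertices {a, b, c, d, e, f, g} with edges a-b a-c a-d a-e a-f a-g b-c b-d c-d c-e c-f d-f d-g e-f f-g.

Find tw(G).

A width-3 tree decomposition is:
Bags: B1 = {a, b, c, d}  B2 = {a, c, d, f}  B3 = {a, d, f, g}  B4 = {a, c, e, f}
Tree: B1–B2, B2–B3, B2–B4
Every bag has size at most 4, so the width is 4 − 1 = 3 and tw(G) ≤ 3. On the other hand G contains the 4-clique {a, d, f, g}. A clique must lie in a single bag of any decomposition, so no decomposition can have width below 3. The upper and lower bounds meet at 3, so that is the treewidth.

3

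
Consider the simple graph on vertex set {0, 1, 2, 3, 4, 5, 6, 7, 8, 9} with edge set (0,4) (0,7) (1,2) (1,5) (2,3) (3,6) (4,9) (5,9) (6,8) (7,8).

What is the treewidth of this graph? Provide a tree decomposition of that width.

The largest bag has 3 vertices, giving width 2; this decomposition certifies tw(G) ≤ 2. For the lower bound, G contains the cycle 4–9–5–1–2–3–6–8–7–0–4, so G is not a forest; only forests have treewidth ≤ 1, hence tw(G) ≥ 2. Therefore the treewidth is 2.

Treewidth 2.
Bags: B1 = {4, 5, 9}  B2 = {1, 4, 5}  B3 = {1, 2, 4}  B4 = {2, 3, 4}  B5 = {3, 4, 6}  B6 = {4, 6, 8}  B7 = {4, 7, 8}  B8 = {0, 4, 7}
Tree: B1–B2, B2–B3, B3–B4, B4–B5, B5–B6, B6–B7, B7–B8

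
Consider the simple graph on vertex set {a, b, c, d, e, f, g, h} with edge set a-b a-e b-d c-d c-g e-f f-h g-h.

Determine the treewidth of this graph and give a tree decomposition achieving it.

Each bag holds 3 vertices, so the decomposition has width 2, which upper-bounds the treewidth. The edges b–a–e–f–h–g–c–d–b form a cycle, so G is not a tree and its treewidth is at least 2. The upper and lower bounds meet at 2, so that is the treewidth.

Treewidth 2.
One such decomposition:
Bags: B1 = {a, b, e}  B2 = {b, e, f}  B3 = {b, f, h}  B4 = {b, g, h}  B5 = {b, c, g}  B6 = {b, c, d}
Tree: B1–B2, B2–B3, B3–B4, B4–B5, B5–B6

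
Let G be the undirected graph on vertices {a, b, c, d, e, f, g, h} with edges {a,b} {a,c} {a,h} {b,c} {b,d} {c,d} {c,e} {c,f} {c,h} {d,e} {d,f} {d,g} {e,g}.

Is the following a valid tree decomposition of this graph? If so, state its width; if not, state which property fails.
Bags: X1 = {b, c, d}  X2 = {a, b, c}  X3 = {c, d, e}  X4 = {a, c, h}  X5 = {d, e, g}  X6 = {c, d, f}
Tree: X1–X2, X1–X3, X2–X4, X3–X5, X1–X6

Vertex coverage: the bags together contain {a, b, c, d, e, f, g, h}, the full vertex set. Edge coverage: each edge of G has both endpoints in at least one bag. Running intersection: for every vertex, the bags containing it form a connected subtree. All three properties hold, so this is a valid tree decomposition of width max|bag| − 1 = 2, and hence tw(G) ≤ 2.

Yes; width 2.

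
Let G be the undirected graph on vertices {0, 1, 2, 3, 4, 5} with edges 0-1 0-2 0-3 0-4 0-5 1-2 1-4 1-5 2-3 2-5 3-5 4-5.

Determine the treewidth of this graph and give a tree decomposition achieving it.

Treewidth 3.
One such decomposition:
Bags: B1 = {0, 1, 2, 5}  B2 = {0, 1, 4, 5}  B3 = {0, 2, 3, 5}
Tree: B1–B2, B1–B3

The largest bag has 4 vertices, giving width 3; this decomposition certifies tw(G) ≤ 3. On the other hand G contains the 4-clique {0, 1, 2, 5}. A clique must lie in a single bag of any decomposition, so no decomposition can have width below 3. Hence tw(G) = 3 exactly.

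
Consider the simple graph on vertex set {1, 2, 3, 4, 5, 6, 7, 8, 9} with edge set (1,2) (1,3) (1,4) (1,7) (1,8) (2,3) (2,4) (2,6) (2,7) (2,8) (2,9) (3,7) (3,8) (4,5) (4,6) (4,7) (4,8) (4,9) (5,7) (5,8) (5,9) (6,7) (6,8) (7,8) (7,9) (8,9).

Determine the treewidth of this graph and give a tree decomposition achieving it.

Each bag holds 5 vertices, so the decomposition has width 4, which upper-bounds the treewidth. Conversely, {1, 2, 3, 7, 8} is a clique of size 5, and the vertices of any clique must share a bag in every tree decomposition; so some bag has ≥ 5 vertices and tw(G) ≥ 4. The upper and lower bounds meet at 4, so that is the treewidth.

Treewidth 4.
One such decomposition:
Bags: B1 = {2, 4, 7, 8, 9}  B2 = {1, 2, 4, 7, 8}  B3 = {1, 2, 3, 7, 8}  B4 = {2, 4, 6, 7, 8}  B5 = {4, 5, 7, 8, 9}
Tree: B1–B2, B2–B3, B1–B4, B1–B5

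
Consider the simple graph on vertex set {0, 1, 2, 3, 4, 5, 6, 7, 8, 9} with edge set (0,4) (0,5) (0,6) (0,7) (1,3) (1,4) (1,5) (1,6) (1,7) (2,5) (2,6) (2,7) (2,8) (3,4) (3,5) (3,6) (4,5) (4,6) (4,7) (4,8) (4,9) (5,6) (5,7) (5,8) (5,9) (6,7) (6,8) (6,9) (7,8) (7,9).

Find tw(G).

4

A width-4 tree decomposition is:
Bags: B1 = {1, 4, 5, 6, 7}  B2 = {4, 5, 6, 7, 8}  B3 = {0, 4, 5, 6, 7}  B4 = {4, 5, 6, 7, 9}  B5 = {1, 3, 4, 5, 6}  B6 = {2, 5, 6, 7, 8}
Tree: B1–B2, B1–B3, B2–B4, B1–B5, B2–B6
Every bag has size at most 5, so the width is 5 − 1 = 4 and tw(G) ≤ 4. On the other hand G contains the 5-clique {2, 5, 6, 7, 8}. A clique must lie in a single bag of any decomposition, so no decomposition can have width below 4. Therefore the treewidth is 4.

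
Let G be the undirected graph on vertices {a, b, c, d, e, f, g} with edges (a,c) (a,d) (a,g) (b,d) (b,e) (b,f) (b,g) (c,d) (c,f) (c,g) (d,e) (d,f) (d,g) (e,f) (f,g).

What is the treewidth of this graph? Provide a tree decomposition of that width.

Each bag holds 4 vertices, so the decomposition has width 3, which upper-bounds the treewidth. For the lower bound, the 4 vertices {a, c, d, g} are pairwise adjacent, and any tree decomposition puts a clique entirely inside one bag — forcing width ≥ 3. Combining the bounds, tw(G) = 3.

Treewidth 3.
Bags: B1 = {c, d, f, g}  B2 = {b, d, f, g}  B3 = {a, c, d, g}  B4 = {b, d, e, f}
Tree: B1–B2, B1–B3, B2–B4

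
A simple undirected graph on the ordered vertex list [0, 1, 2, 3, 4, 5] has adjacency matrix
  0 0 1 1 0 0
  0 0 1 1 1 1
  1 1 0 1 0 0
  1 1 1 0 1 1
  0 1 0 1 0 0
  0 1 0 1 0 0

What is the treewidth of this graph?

A width-2 tree decomposition is:
Bags: B1 = {1, 3, 5}  B2 = {1, 2, 3}  B3 = {0, 2, 3}  B4 = {1, 3, 4}
Tree: B1–B2, B2–B3, B2–B4
Each bag holds 3 vertices, so the decomposition has width 2, which upper-bounds the treewidth. Conversely, {0, 2, 3} is a clique of size 3, and the vertices of any clique must share a bag in every tree decomposition; so some bag has ≥ 3 vertices and tw(G) ≥ 2. Hence tw(G) = 2 exactly.

2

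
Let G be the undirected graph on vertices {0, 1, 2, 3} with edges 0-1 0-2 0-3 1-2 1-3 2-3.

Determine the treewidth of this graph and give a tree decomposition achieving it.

A single bag containing all 4 vertices is trivially a valid decomposition of width 3. For the lower bound, the 4 vertices {0, 1, 2, 3} are pairwise adjacent, and any tree decomposition puts a clique entirely inside one bag — forcing width ≥ 3. The upper and lower bounds meet at 3, so that is the treewidth.

Treewidth 3.
Bags: B1 = {0, 1, 2, 3}
Tree: (single bag)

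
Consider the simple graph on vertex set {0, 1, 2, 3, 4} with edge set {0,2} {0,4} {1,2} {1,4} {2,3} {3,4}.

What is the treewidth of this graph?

2

A width-2 tree decomposition is:
Bags: B1 = {2, 3, 4}  B2 = {1, 2, 4}  B3 = {0, 2, 4}
Tree: B1–B2, B2–B3
Every bag has size at most 3, so the width is 3 − 1 = 2 and tw(G) ≤ 2. For the lower bound, G contains the cycle 2–3–4–1–2, so G is not a forest; only forests have treewidth ≤ 1, hence tw(G) ≥ 2. Therefore the treewidth is 2.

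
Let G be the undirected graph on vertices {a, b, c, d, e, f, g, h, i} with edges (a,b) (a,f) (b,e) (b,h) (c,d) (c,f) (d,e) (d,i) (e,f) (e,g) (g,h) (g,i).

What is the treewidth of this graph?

3

A width-3 tree decomposition is:
Bags: B1 = {c, d, f, i}  B2 = {d, e, f, i}  B3 = {e, f, g, i}  B4 = {a, e, f, g}  B5 = {a, b, e, g}  B6 = {a, b, g, h}
Tree: B1–B2, B2–B3, B3–B4, B4–B5, B5–B6
Every bag has size at most 4, so the width is 4 − 1 = 3 and tw(G) ≤ 3. For the lower bound: the 4 vertex sets {c,d,i}, {f}, {e}, {a,b,g,h} are disjoint, each induces a connected subgraph, and every pair is joined by at least one edge of G. Contracting each set to a single vertex therefore yields K_{4} as a minor, and since treewidth is minor-monotone, tw(G) ≥ tw(K_{4}) = 3. Hence tw(G) = 3 exactly.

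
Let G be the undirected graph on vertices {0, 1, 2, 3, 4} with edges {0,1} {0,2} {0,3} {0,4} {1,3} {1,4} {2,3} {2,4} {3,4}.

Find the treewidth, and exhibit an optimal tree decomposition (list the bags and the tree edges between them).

Treewidth 3.
One such decomposition:
Bags: B1 = {0, 1, 3, 4}  B2 = {0, 2, 3, 4}
Tree: B1–B2

Each bag holds 4 vertices, so the decomposition has width 3, which upper-bounds the treewidth. For the lower bound, the 4 vertices {0, 1, 3, 4} are pairwise adjacent, and any tree decomposition puts a clique entirely inside one bag — forcing width ≥ 3. The upper and lower bounds meet at 3, so that is the treewidth.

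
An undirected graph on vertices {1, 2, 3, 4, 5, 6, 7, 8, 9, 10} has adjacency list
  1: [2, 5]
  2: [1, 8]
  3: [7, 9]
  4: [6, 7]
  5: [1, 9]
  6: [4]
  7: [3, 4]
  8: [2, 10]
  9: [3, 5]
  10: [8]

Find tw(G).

A width-1 tree decomposition is:
Bags: B1 = {8, 10}  B2 = {2, 8}  B3 = {1, 2}  B4 = {1, 5}  B5 = {5, 9}  B6 = {3, 9}  B7 = {3, 7}  B8 = {4, 7}  B9 = {4, 6}
Tree: B1–B2, B2–B3, B3–B4, B4–B5, B5–B6, B6–B7, B7–B8, B8–B9
Each bag holds 2 vertices, so the decomposition has width 1, which upper-bounds the treewidth. Since G has at least one edge (e.g. 10–8), it is not an edgeless graph, so tw(G) ≥ 1. The upper and lower bounds meet at 1, so that is the treewidth.

1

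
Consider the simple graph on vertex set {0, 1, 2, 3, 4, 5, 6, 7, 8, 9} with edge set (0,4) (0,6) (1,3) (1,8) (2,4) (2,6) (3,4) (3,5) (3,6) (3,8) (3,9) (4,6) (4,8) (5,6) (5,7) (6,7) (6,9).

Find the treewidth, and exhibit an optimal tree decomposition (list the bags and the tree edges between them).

Each bag holds 3 vertices, so the decomposition has width 2, which upper-bounds the treewidth. On the other hand G contains the 3-clique {1, 3, 8}. A clique must lie in a single bag of any decomposition, so no decomposition can have width below 2. The upper and lower bounds meet at 2, so that is the treewidth.

Treewidth 2.
Bags: B1 = {3, 4, 6}  B2 = {3, 5, 6}  B3 = {3, 6, 9}  B4 = {3, 4, 8}  B5 = {2, 4, 6}  B6 = {1, 3, 8}  B7 = {0, 4, 6}  B8 = {5, 6, 7}
Tree: B1–B2, B2–B3, B1–B4, B1–B5, B4–B6, B5–B7, B2–B8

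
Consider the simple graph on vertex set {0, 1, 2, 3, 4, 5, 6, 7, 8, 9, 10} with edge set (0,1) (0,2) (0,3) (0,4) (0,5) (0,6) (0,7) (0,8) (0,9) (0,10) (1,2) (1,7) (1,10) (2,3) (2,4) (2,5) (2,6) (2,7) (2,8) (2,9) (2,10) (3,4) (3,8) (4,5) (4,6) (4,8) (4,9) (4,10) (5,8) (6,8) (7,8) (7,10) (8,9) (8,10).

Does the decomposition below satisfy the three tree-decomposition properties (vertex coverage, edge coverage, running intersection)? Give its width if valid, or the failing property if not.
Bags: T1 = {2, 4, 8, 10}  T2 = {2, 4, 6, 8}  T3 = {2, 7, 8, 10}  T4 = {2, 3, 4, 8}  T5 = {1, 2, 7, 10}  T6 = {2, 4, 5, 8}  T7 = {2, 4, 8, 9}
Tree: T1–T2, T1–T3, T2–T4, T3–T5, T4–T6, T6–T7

A tree decomposition must satisfy three properties: every vertex lies in some bag; for every edge, both endpoints lie together in some bag; and for every vertex, the bags containing it form a connected subtree. Here vertex 0 appears in no bag, so the decomposition is invalid.

No — vertex 0 appears in no bag.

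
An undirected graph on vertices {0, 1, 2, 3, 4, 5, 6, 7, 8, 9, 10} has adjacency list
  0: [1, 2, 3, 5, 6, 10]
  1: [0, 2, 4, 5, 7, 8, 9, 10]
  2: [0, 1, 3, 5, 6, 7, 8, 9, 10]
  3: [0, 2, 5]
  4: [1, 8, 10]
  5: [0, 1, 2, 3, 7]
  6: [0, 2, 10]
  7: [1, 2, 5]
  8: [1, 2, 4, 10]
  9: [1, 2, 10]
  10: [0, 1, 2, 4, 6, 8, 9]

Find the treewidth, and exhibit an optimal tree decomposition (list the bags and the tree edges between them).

Each bag holds 4 vertices, so the decomposition has width 3, which upper-bounds the treewidth. On the other hand G contains the 4-clique {0, 1, 2, 10}. A clique must lie in a single bag of any decomposition, so no decomposition can have width below 3. The upper and lower bounds meet at 3, so that is the treewidth.

Treewidth 3.
Bags: B1 = {0, 1, 2, 10}  B2 = {1, 2, 9, 10}  B3 = {1, 2, 8, 10}  B4 = {1, 4, 8, 10}  B5 = {0, 1, 2, 5}  B6 = {1, 2, 5, 7}  B7 = {0, 2, 3, 5}  B8 = {0, 2, 6, 10}
Tree: B1–B2, B2–B3, B3–B4, B1–B5, B5–B6, B5–B7, B1–B8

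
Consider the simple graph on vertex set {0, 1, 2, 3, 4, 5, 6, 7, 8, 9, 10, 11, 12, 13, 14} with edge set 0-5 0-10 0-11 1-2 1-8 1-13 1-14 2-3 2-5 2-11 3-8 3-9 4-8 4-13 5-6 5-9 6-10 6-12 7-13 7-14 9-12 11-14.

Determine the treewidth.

A width-3 tree decomposition is:
Bags: B1 = {4, 7, 8, 13}  B2 = {1, 7, 8, 13}  B3 = {1, 7, 8, 14}  B4 = {1, 3, 8, 14}  B5 = {1, 2, 3, 14}  B6 = {2, 3, 11, 14}  B7 = {2, 3, 9, 11}  B8 = {2, 5, 9, 11}  B9 = {0, 5, 9, 11}  B10 = {0, 5, 9, 12}  B11 = {0, 5, 6, 12}  B12 = {0, 6, 10, 12}
Tree: B1–B2, B2–B3, B3–B4, B4–B5, B5–B6, B6–B7, B7–B8, B8–B9, B9–B10, B10–B11, B11–B12
The largest bag has 4 vertices, giving width 3; this decomposition certifies tw(G) ≤ 3. For the lower bound: the 4 vertex sets {4,7,13}, {8}, {1}, {2,3,11,14} are disjoint, each induces a connected subgraph, and every pair is joined by at least one edge of G. Contracting each set to a single vertex therefore yields K_{4} as a minor, and since treewidth is minor-monotone, tw(G) ≥ tw(K_{4}) = 3. The upper and lower bounds meet at 3, so that is the treewidth.

3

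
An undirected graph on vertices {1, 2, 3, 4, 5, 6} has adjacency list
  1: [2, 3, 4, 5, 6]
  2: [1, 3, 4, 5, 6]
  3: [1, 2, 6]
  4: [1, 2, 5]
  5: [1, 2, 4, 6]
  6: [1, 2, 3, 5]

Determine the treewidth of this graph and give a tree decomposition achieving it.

The largest bag has 4 vertices, giving width 3; this decomposition certifies tw(G) ≤ 3. On the other hand G contains the 4-clique {1, 2, 3, 6}. A clique must lie in a single bag of any decomposition, so no decomposition can have width below 3. Combining the bounds, tw(G) = 3.

Treewidth 3.
One such decomposition:
Bags: B1 = {1, 2, 5, 6}  B2 = {1, 2, 3, 6}  B3 = {1, 2, 4, 5}
Tree: B1–B2, B1–B3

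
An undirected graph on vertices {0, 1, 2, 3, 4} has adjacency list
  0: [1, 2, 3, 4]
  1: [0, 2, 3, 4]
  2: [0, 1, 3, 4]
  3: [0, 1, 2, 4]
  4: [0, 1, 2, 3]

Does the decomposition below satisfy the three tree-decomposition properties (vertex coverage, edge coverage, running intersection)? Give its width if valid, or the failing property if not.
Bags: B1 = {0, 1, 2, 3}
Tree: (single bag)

No — vertex 4 appears in no bag.

A tree decomposition must satisfy three properties: every vertex lies in some bag; for every edge, both endpoints lie together in some bag; and for every vertex, the bags containing it form a connected subtree. Here vertex 4 appears in no bag, so the decomposition is invalid.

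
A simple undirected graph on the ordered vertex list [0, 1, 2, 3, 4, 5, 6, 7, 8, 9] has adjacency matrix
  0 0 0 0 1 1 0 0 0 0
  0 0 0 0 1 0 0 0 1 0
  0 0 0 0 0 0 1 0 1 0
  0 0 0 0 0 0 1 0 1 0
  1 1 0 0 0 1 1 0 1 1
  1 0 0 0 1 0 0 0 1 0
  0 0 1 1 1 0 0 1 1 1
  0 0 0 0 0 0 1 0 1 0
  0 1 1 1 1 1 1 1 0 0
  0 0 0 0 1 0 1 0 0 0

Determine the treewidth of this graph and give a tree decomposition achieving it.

Treewidth 2.
One such decomposition:
Bags: B1 = {3, 6, 8}  B2 = {4, 6, 8}  B3 = {1, 4, 8}  B4 = {4, 5, 8}  B5 = {4, 6, 9}  B6 = {2, 6, 8}  B7 = {0, 4, 5}  B8 = {6, 7, 8}
Tree: B1–B2, B2–B3, B2–B4, B2–B5, B1–B6, B4–B7, B2–B8

The largest bag has 3 vertices, giving width 2; this decomposition certifies tw(G) ≤ 2. Conversely, {0, 4, 5} is a clique of size 3, and the vertices of any clique must share a bag in every tree decomposition; so some bag has ≥ 3 vertices and tw(G) ≥ 2. The upper and lower bounds meet at 2, so that is the treewidth.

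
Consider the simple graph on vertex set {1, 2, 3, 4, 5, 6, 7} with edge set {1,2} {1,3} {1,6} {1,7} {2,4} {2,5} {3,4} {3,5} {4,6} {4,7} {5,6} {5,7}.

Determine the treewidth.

A width-3 tree decomposition is:
Bags: B1 = {1, 3, 4, 5}  B2 = {1, 4, 5, 7}  B3 = {1, 2, 4, 5}  B4 = {1, 4, 5, 6}
Tree: B1–B2, B2–B3, B3–B4
Every bag has size at most 4, so the width is 4 − 1 = 3 and tw(G) ≤ 3. For the lower bound: the 4 vertex sets {3,4}, {1,7}, {5}, {2} are disjoint, each induces a connected subgraph, and every pair is joined by at least one edge of G. Contracting each set to a single vertex therefore yields K_{4} as a minor, and since treewidth is minor-monotone, tw(G) ≥ tw(K_{4}) = 3. Hence tw(G) = 3 exactly.

3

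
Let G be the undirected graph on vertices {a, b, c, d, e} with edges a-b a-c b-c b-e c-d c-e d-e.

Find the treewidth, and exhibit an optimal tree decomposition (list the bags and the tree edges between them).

Treewidth 2.
One such decomposition:
Bags: B1 = {a, b, c}  B2 = {b, c, e}  B3 = {c, d, e}
Tree: B1–B2, B2–B3

The largest bag has 3 vertices, giving width 2; this decomposition certifies tw(G) ≤ 2. On the other hand G contains the 3-clique {c, d, e}. A clique must lie in a single bag of any decomposition, so no decomposition can have width below 2. Therefore the treewidth is 2.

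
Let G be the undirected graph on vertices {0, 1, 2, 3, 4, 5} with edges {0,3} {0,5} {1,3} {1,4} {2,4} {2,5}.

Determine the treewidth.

A width-2 tree decomposition is:
Bags: B1 = {1, 3, 4}  B2 = {0, 3, 4}  B3 = {0, 4, 5}  B4 = {2, 4, 5}
Tree: B1–B2, B2–B3, B3–B4
Every bag has size at most 3, so the width is 3 − 1 = 2 and tw(G) ≤ 2. For the lower bound, G contains the cycle 4–1–3–0–5–2–4, so G is not a forest; only forests have treewidth ≤ 1, hence tw(G) ≥ 2. Therefore the treewidth is 2.

2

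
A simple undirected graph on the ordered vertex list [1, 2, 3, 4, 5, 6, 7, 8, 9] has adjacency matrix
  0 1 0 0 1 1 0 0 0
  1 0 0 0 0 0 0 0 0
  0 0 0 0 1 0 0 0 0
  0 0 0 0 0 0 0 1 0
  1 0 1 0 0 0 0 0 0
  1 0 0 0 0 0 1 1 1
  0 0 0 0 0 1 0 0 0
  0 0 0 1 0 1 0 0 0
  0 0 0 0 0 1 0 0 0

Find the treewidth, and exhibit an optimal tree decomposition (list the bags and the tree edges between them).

Treewidth 1.
One optimal decomposition is:
Bags: B1 = {6, 9}  B2 = {1, 6}  B3 = {1, 2}  B4 = {1, 5}  B5 = {3, 5}  B6 = {6, 7}  B7 = {6, 8}  B8 = {4, 8}
Tree: B1–B2, B2–B3, B3–B4, B4–B5, B2–B6, B2–B7, B7–B8

Each bag holds 2 vertices, so the decomposition has width 1, which upper-bounds the treewidth. G has an edge, so its treewidth is at least 1. The upper and lower bounds meet at 1, so that is the treewidth.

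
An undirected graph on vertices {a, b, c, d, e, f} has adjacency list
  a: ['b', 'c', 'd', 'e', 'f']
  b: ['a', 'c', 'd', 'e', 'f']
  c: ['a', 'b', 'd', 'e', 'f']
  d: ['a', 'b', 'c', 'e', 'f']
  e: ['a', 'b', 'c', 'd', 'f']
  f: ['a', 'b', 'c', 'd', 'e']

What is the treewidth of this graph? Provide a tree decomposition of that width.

Treewidth 5.
One such decomposition:
Bags: B1 = {a, b, c, d, e, f}
Tree: (single bag)

With just one bag of size 6, the width is 6 − 1 = 5, so tw(G) ≤ 5. For the lower bound, the 6 vertices {a, b, c, d, e, f} are pairwise adjacent, and any tree decomposition puts a clique entirely inside one bag — forcing width ≥ 5. Hence tw(G) = 5 exactly.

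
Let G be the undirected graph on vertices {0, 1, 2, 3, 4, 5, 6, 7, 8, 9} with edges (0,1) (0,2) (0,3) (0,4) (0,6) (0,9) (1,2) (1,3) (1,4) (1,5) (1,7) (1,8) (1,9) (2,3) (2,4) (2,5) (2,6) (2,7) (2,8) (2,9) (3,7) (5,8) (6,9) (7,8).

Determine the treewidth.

A width-3 tree decomposition is:
Bags: B1 = {1, 2, 3, 7}  B2 = {0, 1, 2, 3}  B3 = {1, 2, 7, 8}  B4 = {0, 1, 2, 4}  B5 = {0, 1, 2, 9}  B6 = {0, 2, 6, 9}  B7 = {1, 2, 5, 8}
Tree: B1–B2, B1–B3, B2–B4, B2–B5, B5–B6, B3–B7
Each bag holds 4 vertices, so the decomposition has width 3, which upper-bounds the treewidth. Conversely, {0, 1, 2, 9} is a clique of size 4, and the vertices of any clique must share a bag in every tree decomposition; so some bag has ≥ 4 vertices and tw(G) ≥ 3. Therefore the treewidth is 3.

3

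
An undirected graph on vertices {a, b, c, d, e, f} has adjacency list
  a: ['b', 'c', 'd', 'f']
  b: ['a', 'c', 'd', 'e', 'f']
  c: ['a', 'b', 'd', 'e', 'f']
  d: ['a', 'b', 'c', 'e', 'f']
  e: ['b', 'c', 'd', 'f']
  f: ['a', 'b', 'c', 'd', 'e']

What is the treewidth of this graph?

4

A width-4 tree decomposition is:
Bags: B1 = {b, c, d, e, f}  B2 = {a, b, c, d, f}
Tree: B1–B2
Each bag holds 5 vertices, so the decomposition has width 4, which upper-bounds the treewidth. On the other hand G contains the 5-clique {b, c, d, e, f}. A clique must lie in a single bag of any decomposition, so no decomposition can have width below 4. The upper and lower bounds meet at 4, so that is the treewidth.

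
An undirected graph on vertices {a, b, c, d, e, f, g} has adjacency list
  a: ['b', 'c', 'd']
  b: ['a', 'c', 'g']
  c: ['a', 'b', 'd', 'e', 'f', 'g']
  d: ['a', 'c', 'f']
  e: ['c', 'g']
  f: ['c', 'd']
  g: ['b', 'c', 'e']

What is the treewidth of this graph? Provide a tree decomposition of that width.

Every bag has size at most 3, so the width is 3 − 1 = 2 and tw(G) ≤ 2. For the lower bound, the 3 vertices {c, d, f} are pairwise adjacent, and any tree decomposition puts a clique entirely inside one bag — forcing width ≥ 2. Combining the bounds, tw(G) = 2.

Treewidth 2.
One such decomposition:
Bags: B1 = {a, b, c}  B2 = {a, c, d}  B3 = {b, c, g}  B4 = {c, e, g}  B5 = {c, d, f}
Tree: B1–B2, B1–B3, B3–B4, B2–B5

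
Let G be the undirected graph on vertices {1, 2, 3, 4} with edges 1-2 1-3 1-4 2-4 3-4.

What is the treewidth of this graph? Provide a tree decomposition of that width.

Treewidth 2.
One such decomposition:
Bags: B1 = {1, 3, 4}  B2 = {1, 2, 4}
Tree: B1–B2

The largest bag has 3 vertices, giving width 2; this decomposition certifies tw(G) ≤ 2. On the other hand G contains the 3-clique {1, 2, 4}. A clique must lie in a single bag of any decomposition, so no decomposition can have width below 2. Therefore the treewidth is 2.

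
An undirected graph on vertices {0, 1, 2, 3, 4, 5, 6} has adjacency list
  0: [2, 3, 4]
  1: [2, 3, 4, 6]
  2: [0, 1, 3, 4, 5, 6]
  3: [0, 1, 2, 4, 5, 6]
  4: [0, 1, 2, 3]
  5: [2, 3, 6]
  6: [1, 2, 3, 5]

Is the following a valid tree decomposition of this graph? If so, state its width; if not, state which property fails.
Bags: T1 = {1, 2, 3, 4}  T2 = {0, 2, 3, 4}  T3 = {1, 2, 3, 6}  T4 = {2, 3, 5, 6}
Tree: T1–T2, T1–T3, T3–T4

Every vertex of G appears in some bag (union = {0, 1, 2, 3, 4, 5, 6}); every edge is covered by a bag; and for each vertex v the set of bags containing v is connected in the bag tree. The decomposition is therefore valid. The largest bag has 4 vertices, so the width is 3.

Yes; width 3.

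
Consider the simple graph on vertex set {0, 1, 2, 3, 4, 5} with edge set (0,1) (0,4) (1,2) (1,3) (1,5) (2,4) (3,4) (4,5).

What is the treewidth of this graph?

2

A width-2 tree decomposition is:
Bags: B1 = {1, 2, 4}  B2 = {0, 1, 4}  B3 = {1, 4, 5}  B4 = {1, 3, 4}
Tree: B1–B2, B2–B3, B3–B4
Every bag has size at most 3, so the width is 3 − 1 = 2 and tw(G) ≤ 2. Since 4–2–1–0–4 is a cycle in G, G is not acyclic. Forests are exactly the graphs of treewidth ≤ 1, so tw(G) ≥ 2. Combining the bounds, tw(G) = 2.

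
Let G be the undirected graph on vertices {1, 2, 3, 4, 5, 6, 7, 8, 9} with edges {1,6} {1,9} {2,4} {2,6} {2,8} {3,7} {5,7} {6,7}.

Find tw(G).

1

A width-1 tree decomposition is:
Bags: B1 = {2, 6}  B2 = {1, 6}  B3 = {1, 9}  B4 = {6, 7}  B5 = {3, 7}  B6 = {2, 8}  B7 = {2, 4}  B8 = {5, 7}
Tree: B1–B2, B2–B3, B2–B4, B4–B5, B1–B6, B1–B7, B5–B8
Each bag holds 2 vertices, so the decomposition has width 1, which upper-bounds the treewidth. Since G has at least one edge (e.g. 2–6), it is not an edgeless graph, so tw(G) ≥ 1. Therefore the treewidth is 1.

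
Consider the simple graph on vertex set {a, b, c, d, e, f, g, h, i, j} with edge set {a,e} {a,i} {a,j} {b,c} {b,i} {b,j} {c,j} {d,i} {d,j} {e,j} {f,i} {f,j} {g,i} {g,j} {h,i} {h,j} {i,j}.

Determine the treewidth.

A width-2 tree decomposition is:
Bags: B1 = {a, i, j}  B2 = {f, i, j}  B3 = {a, e, j}  B4 = {h, i, j}  B5 = {b, i, j}  B6 = {g, i, j}  B7 = {b, c, j}  B8 = {d, i, j}
Tree: B1–B2, B1–B3, B2–B4, B1–B5, B5–B6, B5–B7, B6–B8
Each bag holds 3 vertices, so the decomposition has width 2, which upper-bounds the treewidth. Conversely, {a, e, j} is a clique of size 3, and the vertices of any clique must share a bag in every tree decomposition; so some bag has ≥ 3 vertices and tw(G) ≥ 2. Combining the bounds, tw(G) = 2.

2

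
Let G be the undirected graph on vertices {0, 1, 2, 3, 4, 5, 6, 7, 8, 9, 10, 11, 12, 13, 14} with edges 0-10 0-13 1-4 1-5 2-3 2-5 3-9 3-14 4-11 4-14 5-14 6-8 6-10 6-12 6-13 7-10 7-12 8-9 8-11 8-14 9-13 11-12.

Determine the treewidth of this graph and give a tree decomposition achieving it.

Treewidth 3.
One optimal decomposition is:
Bags: B1 = {1, 2, 4, 5}  B2 = {2, 4, 5, 14}  B3 = {2, 3, 4, 14}  B4 = {3, 4, 11, 14}  B5 = {3, 8, 11, 14}  B6 = {3, 8, 9, 11}  B7 = {8, 9, 11, 12}  B8 = {6, 8, 9, 12}  B9 = {6, 9, 12, 13}  B10 = {6, 7, 12, 13}  B11 = {6, 7, 10, 13}  B12 = {0, 7, 10, 13}
Tree: B1–B2, B2–B3, B3–B4, B4–B5, B5–B6, B6–B7, B7–B8, B8–B9, B9–B10, B10–B11, B11–B12

Every bag has size at most 4, so the width is 4 − 1 = 3 and tw(G) ≤ 3. For the lower bound: the 4 vertex sets {1,2,5}, {4}, {14}, {3,8,9,11} are disjoint, each induces a connected subgraph, and every pair is joined by at least one edge of G. Contracting each set to a single vertex therefore yields K_{4} as a minor, and since treewidth is minor-monotone, tw(G) ≥ tw(K_{4}) = 3. Therefore the treewidth is 3.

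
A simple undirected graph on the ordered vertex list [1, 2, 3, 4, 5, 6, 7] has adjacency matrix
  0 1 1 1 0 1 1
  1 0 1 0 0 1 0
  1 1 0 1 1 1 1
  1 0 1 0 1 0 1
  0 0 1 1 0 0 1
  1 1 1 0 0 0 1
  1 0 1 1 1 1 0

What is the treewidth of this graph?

3

A width-3 tree decomposition is:
Bags: B1 = {1, 3, 4, 7}  B2 = {1, 3, 6, 7}  B3 = {3, 4, 5, 7}  B4 = {1, 2, 3, 6}
Tree: B1–B2, B1–B3, B2–B4
The largest bag has 4 vertices, giving width 3; this decomposition certifies tw(G) ≤ 3. On the other hand G contains the 4-clique {1, 3, 4, 7}. A clique must lie in a single bag of any decomposition, so no decomposition can have width below 3. Combining the bounds, tw(G) = 3.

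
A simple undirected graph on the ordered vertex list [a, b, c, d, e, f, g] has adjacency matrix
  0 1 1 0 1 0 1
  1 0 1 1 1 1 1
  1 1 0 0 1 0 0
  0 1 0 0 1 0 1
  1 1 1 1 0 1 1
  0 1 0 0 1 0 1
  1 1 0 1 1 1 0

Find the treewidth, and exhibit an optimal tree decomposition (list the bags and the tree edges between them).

Treewidth 3.
One optimal decomposition is:
Bags: B1 = {a, b, e, g}  B2 = {a, b, c, e}  B3 = {b, d, e, g}  B4 = {b, e, f, g}
Tree: B1–B2, B1–B3, B3–B4

The largest bag has 4 vertices, giving width 3; this decomposition certifies tw(G) ≤ 3. Conversely, {b, d, e, g} is a clique of size 4, and the vertices of any clique must share a bag in every tree decomposition; so some bag has ≥ 4 vertices and tw(G) ≥ 3. Combining the bounds, tw(G) = 3.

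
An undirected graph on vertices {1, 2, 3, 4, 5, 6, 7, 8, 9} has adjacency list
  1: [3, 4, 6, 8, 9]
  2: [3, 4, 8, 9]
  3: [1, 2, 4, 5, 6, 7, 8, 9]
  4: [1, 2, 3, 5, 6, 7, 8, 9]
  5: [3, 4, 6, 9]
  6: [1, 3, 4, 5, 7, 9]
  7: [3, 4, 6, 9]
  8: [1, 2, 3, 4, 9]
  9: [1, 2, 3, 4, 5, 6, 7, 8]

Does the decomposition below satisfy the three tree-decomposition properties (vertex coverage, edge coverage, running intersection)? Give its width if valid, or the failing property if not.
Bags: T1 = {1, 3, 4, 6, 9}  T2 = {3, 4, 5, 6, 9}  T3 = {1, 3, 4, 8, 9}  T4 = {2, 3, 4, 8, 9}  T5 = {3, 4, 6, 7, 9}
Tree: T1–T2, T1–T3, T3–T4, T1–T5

Checking the three conditions: (i) the bags cover all of {1, 2, 3, 4, 5, 6, 7, 8, 9}; (ii) for each edge, some bag contains both endpoints; (iii) the bags containing any fixed vertex form a subtree. All hold, so the decomposition is valid with width 5 − 1 = 4.

Yes; width 4.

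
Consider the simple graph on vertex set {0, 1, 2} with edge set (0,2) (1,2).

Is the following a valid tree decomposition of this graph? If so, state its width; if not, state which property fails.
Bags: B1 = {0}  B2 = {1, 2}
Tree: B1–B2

A tree decomposition must satisfy three properties: every vertex lies in some bag; for every edge, both endpoints lie together in some bag; and for every vertex, the bags containing it form a connected subtree. Here edge (2,0) lies in no bag, so the decomposition is invalid.

No — edge (2,0) lies in no bag.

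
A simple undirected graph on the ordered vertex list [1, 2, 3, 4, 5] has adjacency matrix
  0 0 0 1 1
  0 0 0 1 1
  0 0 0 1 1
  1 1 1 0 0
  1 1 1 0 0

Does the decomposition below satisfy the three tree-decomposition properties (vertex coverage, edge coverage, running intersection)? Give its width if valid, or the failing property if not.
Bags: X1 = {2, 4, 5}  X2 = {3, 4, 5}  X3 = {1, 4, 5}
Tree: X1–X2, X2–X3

Checking the three conditions: (i) the bags cover all of {1, 2, 3, 4, 5}; (ii) for each edge, some bag contains both endpoints; (iii) the bags containing any fixed vertex form a subtree. All hold, so the decomposition is valid with width 3 − 1 = 2.

Yes; width 2.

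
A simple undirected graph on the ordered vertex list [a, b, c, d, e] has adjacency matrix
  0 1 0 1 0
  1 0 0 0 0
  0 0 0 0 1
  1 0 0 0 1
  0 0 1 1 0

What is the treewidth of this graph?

A width-1 tree decomposition is:
Bags: B1 = {c, e}  B2 = {d, e}  B3 = {a, d}  B4 = {a, b}
Tree: B1–B2, B2–B3, B3–B4
Each bag holds 2 vertices, so the decomposition has width 1, which upper-bounds the treewidth. Any graph with an edge has treewidth ≥ 1, and G has the edge c–e. The upper and lower bounds meet at 1, so that is the treewidth.

1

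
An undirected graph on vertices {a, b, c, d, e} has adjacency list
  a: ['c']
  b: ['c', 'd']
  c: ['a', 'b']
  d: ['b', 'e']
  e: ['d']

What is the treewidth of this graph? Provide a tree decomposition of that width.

Each bag holds 2 vertices, so the decomposition has width 1, which upper-bounds the treewidth. G has an edge, so its treewidth is at least 1. Combining the bounds, tw(G) = 1.

Treewidth 1.
One optimal decomposition is:
Bags: B1 = {d, e}  B2 = {b, d}  B3 = {b, c}  B4 = {a, c}
Tree: B1–B2, B2–B3, B3–B4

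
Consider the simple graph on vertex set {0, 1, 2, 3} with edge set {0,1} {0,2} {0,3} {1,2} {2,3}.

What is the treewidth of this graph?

2

A width-2 tree decomposition is:
Bags: B1 = {0, 1, 2}  B2 = {0, 2, 3}
Tree: B1–B2
Each bag holds 3 vertices, so the decomposition has width 2, which upper-bounds the treewidth. On the other hand G contains the 3-clique {0, 1, 2}. A clique must lie in a single bag of any decomposition, so no decomposition can have width below 2. Combining the bounds, tw(G) = 2.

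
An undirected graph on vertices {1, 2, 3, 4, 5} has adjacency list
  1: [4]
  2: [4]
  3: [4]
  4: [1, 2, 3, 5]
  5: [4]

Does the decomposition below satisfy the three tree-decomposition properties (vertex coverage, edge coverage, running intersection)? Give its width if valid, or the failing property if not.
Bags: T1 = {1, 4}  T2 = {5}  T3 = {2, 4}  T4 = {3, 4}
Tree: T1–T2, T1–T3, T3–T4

No — edge (4,5) lies in no bag.

A tree decomposition must satisfy three properties: every vertex lies in some bag; for every edge, both endpoints lie together in some bag; and for every vertex, the bags containing it form a connected subtree. Here edge (4,5) lies in no bag, so the decomposition is invalid.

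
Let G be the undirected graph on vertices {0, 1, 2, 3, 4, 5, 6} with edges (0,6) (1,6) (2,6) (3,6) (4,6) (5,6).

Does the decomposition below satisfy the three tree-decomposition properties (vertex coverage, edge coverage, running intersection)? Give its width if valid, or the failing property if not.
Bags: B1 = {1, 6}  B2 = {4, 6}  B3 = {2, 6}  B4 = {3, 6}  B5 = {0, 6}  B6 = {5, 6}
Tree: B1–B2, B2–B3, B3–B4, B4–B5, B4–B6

Checking the three conditions: (i) the bags cover all of {0, 1, 2, 3, 4, 5, 6}; (ii) for each edge, some bag contains both endpoints; (iii) the bags containing any fixed vertex form a subtree. All hold, so the decomposition is valid with width 2 − 1 = 1.

Yes; width 1.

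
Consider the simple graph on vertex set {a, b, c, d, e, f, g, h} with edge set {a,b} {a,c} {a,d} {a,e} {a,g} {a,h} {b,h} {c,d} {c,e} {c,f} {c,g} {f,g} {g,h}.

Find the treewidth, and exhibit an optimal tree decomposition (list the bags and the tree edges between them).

The largest bag has 3 vertices, giving width 2; this decomposition certifies tw(G) ≤ 2. For the lower bound, the 3 vertices {a, g, h} are pairwise adjacent, and any tree decomposition puts a clique entirely inside one bag — forcing width ≥ 2. Therefore the treewidth is 2.

Treewidth 2.
One such decomposition:
Bags: B1 = {a, c, g}  B2 = {a, g, h}  B3 = {a, c, e}  B4 = {a, c, d}  B5 = {a, b, h}  B6 = {c, f, g}
Tree: B1–B2, B1–B3, B1–B4, B2–B5, B1–B6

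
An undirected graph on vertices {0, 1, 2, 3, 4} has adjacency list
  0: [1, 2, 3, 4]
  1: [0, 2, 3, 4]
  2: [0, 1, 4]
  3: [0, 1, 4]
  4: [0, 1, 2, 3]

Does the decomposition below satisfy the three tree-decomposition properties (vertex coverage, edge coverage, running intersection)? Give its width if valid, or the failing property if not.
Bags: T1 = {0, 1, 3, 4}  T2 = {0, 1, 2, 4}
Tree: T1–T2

Every vertex of G appears in some bag (union = {0, 1, 2, 3, 4}); every edge is covered by a bag; and for each vertex v the set of bags containing v is connected in the bag tree. The decomposition is therefore valid. The largest bag has 4 vertices, so the width is 3.

Yes; width 3.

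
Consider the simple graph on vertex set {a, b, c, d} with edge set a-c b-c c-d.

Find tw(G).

1

A width-1 tree decomposition is:
Bags: B1 = {a, c}  B2 = {c, d}  B3 = {b, c}
Tree: B1–B2, B1–B3
Every bag has size at most 2, so the width is 2 − 1 = 1 and tw(G) ≤ 1. Since G has at least one edge (e.g. c–a), it is not an edgeless graph, so tw(G) ≥ 1. Hence tw(G) = 1 exactly.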